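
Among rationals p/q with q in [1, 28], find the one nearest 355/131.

65/24

Expand x = 355/131 as a continued fraction with the Euclidean algorithm:
  355 = 2*131 + 93, so a_0 = 2.
  131 = 1*93 + 38, so a_1 = 1.
  93 = 2*38 + 17, so a_2 = 2.
  38 = 2*17 + 4, so a_3 = 2.
  17 = 4*4 + 1, so a_4 = 4.
  4 = 4*1 + 0, so a_5 = 4.
so x = [2; 1, 2, 2, 4, 4].
Convergents (p_i = a_i*p_{i-1} + p_{i-2}, q_i = a_i*q_{i-1} + q_{i-2} with p_{-2}=0, p_{-1}=1, q_{-2}=1, q_{-1}=0), until the denominator exceeds 28:
  i=0: a_0=2, p_0 = 2*1 + 0 = 2, q_0 = 2*0 + 1 = 1.
  i=1: a_1=1, p_1 = 1*2 + 1 = 3, q_1 = 1*1 + 0 = 1.
  i=2: a_2=2, p_2 = 2*3 + 2 = 8, q_2 = 2*1 + 1 = 3.
  i=3: a_3=2, p_3 = 2*8 + 3 = 19, q_3 = 2*3 + 1 = 7.
  i=4: a_4=4, p_4 = 4*19 + 8 = 84, q_4 = 4*7 + 3 = 31.
q_4 = 31 > 28, so the last convergent with denominator <= 28 is p_3/q_3 = 19/7.
The closest fraction with denominator <= 28 is either p_3/q_3 or the intermediate fraction (k*p_3 + p_2)/(k*q_3 + q_2) with the largest k >= 1 whose denominator stays <= 28; these approach x as k grows, and every other convergent or intermediate fraction in range is farther away.
Largest k: floor((28 - q_2)/q_3) = floor((28 - 3)/7) = 3.
That gives (3*19 + 8)/(3*7 + 3) = 65/24.
Compare the errors: |x - 19/7| = |355*7 - 19*131|/(131*7) = 4/917, and |x - 65/24| = |355*24 - 65*131|/(131*24) = 5/3144.
Cross-multiplying, 5*917 = 4585 < 12576 = 4*3144, so 5/3144 is smaller: the intermediate fraction 65/24 is closer to x than 19/7.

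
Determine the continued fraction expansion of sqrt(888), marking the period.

Write x_i = (sqrt(888) + m_i)/d_i with (m_0, d_0) = (0, 1). a_0 = floor(sqrt(888)) = 29, since 29^2 = 841 <= 888 < 900 = 30^2.
Iterate m_{i+1} = d_i*a_i - m_i, d_{i+1} = (888 - m_{i+1}^2)/d_i, a_{i+1} = floor((a_0 + m_{i+1})/d_{i+1}):
  m_1 = 1*29 - 0 = 29, d_1 = (888 - 29^2)/1 = 47/1 = 47, a_1 = floor((29 + 29)/47) = 1.
  m_2 = 47*1 - 29 = 18, d_2 = (888 - 18^2)/47 = 564/47 = 12, a_2 = floor((29 + 18)/12) = 3.
  m_3 = 12*3 - 18 = 18, d_3 = (888 - 18^2)/12 = 564/12 = 47, a_3 = floor((29 + 18)/47) = 1.
  m_4 = 47*1 - 18 = 29, d_4 = (888 - 29^2)/47 = 47/47 = 1, a_4 = floor((29 + 29)/1) = 58.
  m_5 = 1*58 - 29 = 29, d_5 = (888 - 29^2)/1 = 47/1 = 47: (m_5, d_5) = (m_1, d_1) = (29, 47), so from here the quotients repeat a_1, ..., a_4; the period length is 4.
Hence the expansion of sqrt(888) is a_0 = 29 followed by the repeating block 1, 3, 1, 58 (period 4).

[29; (1, 3, 1, 58)]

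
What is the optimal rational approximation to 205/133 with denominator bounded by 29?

Expand x = 205/133 as a continued fraction with the Euclidean algorithm:
  205 = 1*133 + 72, so a_0 = 1.
  133 = 1*72 + 61, so a_1 = 1.
  72 = 1*61 + 11, so a_2 = 1.
  61 = 5*11 + 6, so a_3 = 5.
  11 = 1*6 + 5, so a_4 = 1.
  6 = 1*5 + 1, so a_5 = 1.
  5 = 5*1 + 0, so a_6 = 5.
so x = [1; 1, 1, 5, 1, 1, 5].
Convergents (p_i = a_i*p_{i-1} + p_{i-2}, q_i = a_i*q_{i-1} + q_{i-2} with p_{-2}=0, p_{-1}=1, q_{-2}=1, q_{-1}=0), until the denominator exceeds 29:
  i=0: a_0=1, p_0 = 1*1 + 0 = 1, q_0 = 1*0 + 1 = 1.
  i=1: a_1=1, p_1 = 1*1 + 1 = 2, q_1 = 1*1 + 0 = 1.
  i=2: a_2=1, p_2 = 1*2 + 1 = 3, q_2 = 1*1 + 1 = 2.
  i=3: a_3=5, p_3 = 5*3 + 2 = 17, q_3 = 5*2 + 1 = 11.
  i=4: a_4=1, p_4 = 1*17 + 3 = 20, q_4 = 1*11 + 2 = 13.
  i=5: a_5=1, p_5 = 1*20 + 17 = 37, q_5 = 1*13 + 11 = 24.
  i=6: a_6=5, p_6 = 5*37 + 20 = 205, q_6 = 5*24 + 13 = 133.
q_6 = 133 > 29, so the last convergent with denominator <= 29 is p_5/q_5 = 37/24.
The closest fraction with denominator <= 29 is either p_5/q_5 or the intermediate fraction (k*p_5 + p_4)/(k*q_5 + q_4) with the largest k >= 1 whose denominator stays <= 29; these approach x as k grows, and every other convergent or intermediate fraction in range is farther away.
Largest k: floor((29 - q_4)/q_5) = floor((29 - 13)/24) = 0.
Since k = 0, no intermediate fraction beyond p_5/q_5 has denominator <= 29, so the convergent 37/24 is the closest (its error is |205*24 - 37*133|/(133*24) = 1/3192).

37/24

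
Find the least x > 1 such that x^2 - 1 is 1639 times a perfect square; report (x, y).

First expand sqrt(1639) as a continued fraction. With x_i = (sqrt(1639) + m_i)/d_i and (m_0, d_0) = (0, 1): a_0 = floor(sqrt(1639)) = 40, since 40^2 = 1600 <= 1639 < 1681 = 41^2.
Iterate m_{i+1} = d_i*a_i - m_i, d_{i+1} = (1639 - m_{i+1}^2)/d_i, a_{i+1} = floor((a_0 + m_{i+1})/d_{i+1}):
  m_1 = 1*40 - 0 = 40, d_1 = (1639 - 40^2)/1 = 39/1 = 39, a_1 = floor((40 + 40)/39) = 2.
  m_2 = 39*2 - 40 = 38, d_2 = (1639 - 38^2)/39 = 195/39 = 5, a_2 = floor((40 + 38)/5) = 15.
  m_3 = 5*15 - 38 = 37, d_3 = (1639 - 37^2)/5 = 270/5 = 54, a_3 = floor((40 + 37)/54) = 1.
  m_4 = 54*1 - 37 = 17, d_4 = (1639 - 17^2)/54 = 1350/54 = 25, a_4 = floor((40 + 17)/25) = 2.
  m_5 = 25*2 - 17 = 33, d_5 = (1639 - 33^2)/25 = 550/25 = 22, a_5 = floor((40 + 33)/22) = 3.
  m_6 = 22*3 - 33 = 33, d_6 = (1639 - 33^2)/22 = 550/22 = 25, a_6 = floor((40 + 33)/25) = 2.
  m_7 = 25*2 - 33 = 17, d_7 = (1639 - 17^2)/25 = 1350/25 = 54, a_7 = floor((40 + 17)/54) = 1.
  m_8 = 54*1 - 17 = 37, d_8 = (1639 - 37^2)/54 = 270/54 = 5, a_8 = floor((40 + 37)/5) = 15.
  m_9 = 5*15 - 37 = 38, d_9 = (1639 - 38^2)/5 = 195/5 = 39, a_9 = floor((40 + 38)/39) = 2.
  m_10 = 39*2 - 38 = 40, d_10 = (1639 - 40^2)/39 = 39/39 = 1, a_10 = floor((40 + 40)/1) = 80.
  m_11 = 1*80 - 40 = 40, d_11 = (1639 - 40^2)/1 = 39/1 = 39: (m_11, d_11) = (m_1, d_1) = (40, 39), so from here the quotients repeat a_1, ..., a_10; the period length is 10.
So sqrt(1639) = [40; (2, 15, 1, 2, 3, 2, 1, 15, 2, 80)] with period length k = 10.
k is even, so the fundamental solution of x^2 - 1639y^2 = 1 is (p_{k-1}, q_{k-1}) = (p_9, q_9); compute convergents through index 9.
Convergents (p_i = a_i*p_{i-1} + p_{i-2}, q_i = a_i*q_{i-1} + q_{i-2} with p_{-2}=0, p_{-1}=1, q_{-2}=1, q_{-1}=0):
  i=0: a_0=40, p_0 = 40*1 + 0 = 40, q_0 = 40*0 + 1 = 1.
  i=1: a_1=2, p_1 = 2*40 + 1 = 81, q_1 = 2*1 + 0 = 2.
  i=2: a_2=15, p_2 = 15*81 + 40 = 1255, q_2 = 15*2 + 1 = 31.
  i=3: a_3=1, p_3 = 1*1255 + 81 = 1336, q_3 = 1*31 + 2 = 33.
  i=4: a_4=2, p_4 = 2*1336 + 1255 = 3927, q_4 = 2*33 + 31 = 97.
  i=5: a_5=3, p_5 = 3*3927 + 1336 = 13117, q_5 = 3*97 + 33 = 324.
  i=6: a_6=2, p_6 = 2*13117 + 3927 = 30161, q_6 = 2*324 + 97 = 745.
  i=7: a_7=1, p_7 = 1*30161 + 13117 = 43278, q_7 = 1*745 + 324 = 1069.
  i=8: a_8=15, p_8 = 15*43278 + 30161 = 679331, q_8 = 15*1069 + 745 = 16780.
  i=9: a_9=2, p_9 = 2*679331 + 43278 = 1401940, q_9 = 2*16780 + 1069 = 34629.
Check: 1401940^2 - 1639*34629^2 = 1965435763600 - 1965435763599 = 1, so (x, y) = (1401940, 34629) solves the equation, and by the theorem it is the least positive solution.

(x, y) = (1401940, 34629)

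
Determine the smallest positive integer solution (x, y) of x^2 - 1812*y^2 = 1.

(x, y) = (1653751, 38850)

First expand sqrt(1812) as a continued fraction. With x_i = (sqrt(1812) + m_i)/d_i and (m_0, d_0) = (0, 1): a_0 = floor(sqrt(1812)) = 42, since 42^2 = 1764 <= 1812 < 1849 = 43^2.
Iterate m_{i+1} = d_i*a_i - m_i, d_{i+1} = (1812 - m_{i+1}^2)/d_i, a_{i+1} = floor((a_0 + m_{i+1})/d_{i+1}):
  m_1 = 1*42 - 0 = 42, d_1 = (1812 - 42^2)/1 = 48/1 = 48, a_1 = floor((42 + 42)/48) = 1.
  m_2 = 48*1 - 42 = 6, d_2 = (1812 - 6^2)/48 = 1776/48 = 37, a_2 = floor((42 + 6)/37) = 1.
  m_3 = 37*1 - 6 = 31, d_3 = (1812 - 31^2)/37 = 851/37 = 23, a_3 = floor((42 + 31)/23) = 3.
  m_4 = 23*3 - 31 = 38, d_4 = (1812 - 38^2)/23 = 368/23 = 16, a_4 = floor((42 + 38)/16) = 5.
  m_5 = 16*5 - 38 = 42, d_5 = (1812 - 42^2)/16 = 48/16 = 3, a_5 = floor((42 + 42)/3) = 28.
  m_6 = 3*28 - 42 = 42, d_6 = (1812 - 42^2)/3 = 48/3 = 16, a_6 = floor((42 + 42)/16) = 5.
  m_7 = 16*5 - 42 = 38, d_7 = (1812 - 38^2)/16 = 368/16 = 23, a_7 = floor((42 + 38)/23) = 3.
  m_8 = 23*3 - 38 = 31, d_8 = (1812 - 31^2)/23 = 851/23 = 37, a_8 = floor((42 + 31)/37) = 1.
  m_9 = 37*1 - 31 = 6, d_9 = (1812 - 6^2)/37 = 1776/37 = 48, a_9 = floor((42 + 6)/48) = 1.
  m_10 = 48*1 - 6 = 42, d_10 = (1812 - 42^2)/48 = 48/48 = 1, a_10 = floor((42 + 42)/1) = 84.
  m_11 = 1*84 - 42 = 42, d_11 = (1812 - 42^2)/1 = 48/1 = 48: (m_11, d_11) = (m_1, d_1) = (42, 48), so from here the quotients repeat a_1, ..., a_10; the period length is 10.
So sqrt(1812) = [42; (1, 1, 3, 5, 28, 5, 3, 1, 1, 84)] with period length k = 10.
k is even, so the fundamental solution of x^2 - 1812y^2 = 1 is (p_{k-1}, q_{k-1}) = (p_9, q_9); compute convergents through index 9.
Convergents (p_i = a_i*p_{i-1} + p_{i-2}, q_i = a_i*q_{i-1} + q_{i-2} with p_{-2}=0, p_{-1}=1, q_{-2}=1, q_{-1}=0):
  i=0: a_0=42, p_0 = 42*1 + 0 = 42, q_0 = 42*0 + 1 = 1.
  i=1: a_1=1, p_1 = 1*42 + 1 = 43, q_1 = 1*1 + 0 = 1.
  i=2: a_2=1, p_2 = 1*43 + 42 = 85, q_2 = 1*1 + 1 = 2.
  i=3: a_3=3, p_3 = 3*85 + 43 = 298, q_3 = 3*2 + 1 = 7.
  i=4: a_4=5, p_4 = 5*298 + 85 = 1575, q_4 = 5*7 + 2 = 37.
  i=5: a_5=28, p_5 = 28*1575 + 298 = 44398, q_5 = 28*37 + 7 = 1043.
  i=6: a_6=5, p_6 = 5*44398 + 1575 = 223565, q_6 = 5*1043 + 37 = 5252.
  i=7: a_7=3, p_7 = 3*223565 + 44398 = 715093, q_7 = 3*5252 + 1043 = 16799.
  i=8: a_8=1, p_8 = 1*715093 + 223565 = 938658, q_8 = 1*16799 + 5252 = 22051.
  i=9: a_9=1, p_9 = 1*938658 + 715093 = 1653751, q_9 = 1*22051 + 16799 = 38850.
Check: 1653751^2 - 1812*38850^2 = 2734892370001 - 2734892370000 = 1, so (x, y) = (1653751, 38850) solves the equation, and by the theorem it is the least positive solution.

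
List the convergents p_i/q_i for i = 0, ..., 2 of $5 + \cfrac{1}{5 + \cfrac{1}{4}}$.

Using the convergent recurrence p_i = a_i*p_{i-1} + p_{i-2}, q_i = a_i*q_{i-1} + q_{i-2} with p_{-2}=0, p_{-1}=1, q_{-2}=1, q_{-1}=0:
  i=0: a_0=5, p_0 = 5*1 + 0 = 5, q_0 = 5*0 + 1 = 1.
  i=1: a_1=5, p_1 = 5*5 + 1 = 26, q_1 = 5*1 + 0 = 5.
  i=2: a_2=4, p_2 = 4*26 + 5 = 109, q_2 = 4*5 + 1 = 21.

5/1, 26/5, 109/21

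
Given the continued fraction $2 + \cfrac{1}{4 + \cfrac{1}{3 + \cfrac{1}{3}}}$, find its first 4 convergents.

2/1, 9/4, 29/13, 96/43

Using the convergent recurrence p_i = a_i*p_{i-1} + p_{i-2}, q_i = a_i*q_{i-1} + q_{i-2} with p_{-2}=0, p_{-1}=1, q_{-2}=1, q_{-1}=0:
  i=0: a_0=2, p_0 = 2*1 + 0 = 2, q_0 = 2*0 + 1 = 1.
  i=1: a_1=4, p_1 = 4*2 + 1 = 9, q_1 = 4*1 + 0 = 4.
  i=2: a_2=3, p_2 = 3*9 + 2 = 29, q_2 = 3*4 + 1 = 13.
  i=3: a_3=3, p_3 = 3*29 + 9 = 96, q_3 = 3*13 + 4 = 43.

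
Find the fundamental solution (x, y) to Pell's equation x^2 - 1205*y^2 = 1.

(x, y) = (7174089, 206668)

First expand sqrt(1205) as a continued fraction. With x_i = (sqrt(1205) + m_i)/d_i and (m_0, d_0) = (0, 1): a_0 = floor(sqrt(1205)) = 34, since 34^2 = 1156 <= 1205 < 1225 = 35^2.
Iterate m_{i+1} = d_i*a_i - m_i, d_{i+1} = (1205 - m_{i+1}^2)/d_i, a_{i+1} = floor((a_0 + m_{i+1})/d_{i+1}):
  m_1 = 1*34 - 0 = 34, d_1 = (1205 - 34^2)/1 = 49/1 = 49, a_1 = floor((34 + 34)/49) = 1.
  m_2 = 49*1 - 34 = 15, d_2 = (1205 - 15^2)/49 = 980/49 = 20, a_2 = floor((34 + 15)/20) = 2.
  m_3 = 20*2 - 15 = 25, d_3 = (1205 - 25^2)/20 = 580/20 = 29, a_3 = floor((34 + 25)/29) = 2.
  m_4 = 29*2 - 25 = 33, d_4 = (1205 - 33^2)/29 = 116/29 = 4, a_4 = floor((34 + 33)/4) = 16.
  m_5 = 4*16 - 33 = 31, d_5 = (1205 - 31^2)/4 = 244/4 = 61, a_5 = floor((34 + 31)/61) = 1.
  m_6 = 61*1 - 31 = 30, d_6 = (1205 - 30^2)/61 = 305/61 = 5, a_6 = floor((34 + 30)/5) = 12.
  m_7 = 5*12 - 30 = 30, d_7 = (1205 - 30^2)/5 = 305/5 = 61, a_7 = floor((34 + 30)/61) = 1.
  m_8 = 61*1 - 30 = 31, d_8 = (1205 - 31^2)/61 = 244/61 = 4, a_8 = floor((34 + 31)/4) = 16.
  m_9 = 4*16 - 31 = 33, d_9 = (1205 - 33^2)/4 = 116/4 = 29, a_9 = floor((34 + 33)/29) = 2.
  m_10 = 29*2 - 33 = 25, d_10 = (1205 - 25^2)/29 = 580/29 = 20, a_10 = floor((34 + 25)/20) = 2.
  m_11 = 20*2 - 25 = 15, d_11 = (1205 - 15^2)/20 = 980/20 = 49, a_11 = floor((34 + 15)/49) = 1.
  m_12 = 49*1 - 15 = 34, d_12 = (1205 - 34^2)/49 = 49/49 = 1, a_12 = floor((34 + 34)/1) = 68.
  m_13 = 1*68 - 34 = 34, d_13 = (1205 - 34^2)/1 = 49/1 = 49: (m_13, d_13) = (m_1, d_1) = (34, 49), so from here the quotients repeat a_1, ..., a_12; the period length is 12.
So sqrt(1205) = [34; (1, 2, 2, 16, 1, 12, 1, 16, 2, 2, 1, 68)] with period length k = 12.
k is even, so the fundamental solution of x^2 - 1205y^2 = 1 is (p_{k-1}, q_{k-1}) = (p_11, q_11); compute convergents through index 11.
Convergents (p_i = a_i*p_{i-1} + p_{i-2}, q_i = a_i*q_{i-1} + q_{i-2} with p_{-2}=0, p_{-1}=1, q_{-2}=1, q_{-1}=0):
  i=0: a_0=34, p_0 = 34*1 + 0 = 34, q_0 = 34*0 + 1 = 1.
  i=1: a_1=1, p_1 = 1*34 + 1 = 35, q_1 = 1*1 + 0 = 1.
  i=2: a_2=2, p_2 = 2*35 + 34 = 104, q_2 = 2*1 + 1 = 3.
  i=3: a_3=2, p_3 = 2*104 + 35 = 243, q_3 = 2*3 + 1 = 7.
  i=4: a_4=16, p_4 = 16*243 + 104 = 3992, q_4 = 16*7 + 3 = 115.
  i=5: a_5=1, p_5 = 1*3992 + 243 = 4235, q_5 = 1*115 + 7 = 122.
  i=6: a_6=12, p_6 = 12*4235 + 3992 = 54812, q_6 = 12*122 + 115 = 1579.
  i=7: a_7=1, p_7 = 1*54812 + 4235 = 59047, q_7 = 1*1579 + 122 = 1701.
  i=8: a_8=16, p_8 = 16*59047 + 54812 = 999564, q_8 = 16*1701 + 1579 = 28795.
  i=9: a_9=2, p_9 = 2*999564 + 59047 = 2058175, q_9 = 2*28795 + 1701 = 59291.
  i=10: a_10=2, p_10 = 2*2058175 + 999564 = 5115914, q_10 = 2*59291 + 28795 = 147377.
  i=11: a_11=1, p_11 = 1*5115914 + 2058175 = 7174089, q_11 = 1*147377 + 59291 = 206668.
Check: 7174089^2 - 1205*206668^2 = 51467552979921 - 51467552979920 = 1, so (x, y) = (7174089, 206668) solves the equation, and by the theorem it is the least positive solution.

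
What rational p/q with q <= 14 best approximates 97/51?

19/10

Expand x = 97/51 as a continued fraction with the Euclidean algorithm:
  97 = 1*51 + 46, so a_0 = 1.
  51 = 1*46 + 5, so a_1 = 1.
  46 = 9*5 + 1, so a_2 = 9.
  5 = 5*1 + 0, so a_3 = 5.
so x = [1; 1, 9, 5].
Convergents (p_i = a_i*p_{i-1} + p_{i-2}, q_i = a_i*q_{i-1} + q_{i-2} with p_{-2}=0, p_{-1}=1, q_{-2}=1, q_{-1}=0), until the denominator exceeds 14:
  i=0: a_0=1, p_0 = 1*1 + 0 = 1, q_0 = 1*0 + 1 = 1.
  i=1: a_1=1, p_1 = 1*1 + 1 = 2, q_1 = 1*1 + 0 = 1.
  i=2: a_2=9, p_2 = 9*2 + 1 = 19, q_2 = 9*1 + 1 = 10.
  i=3: a_3=5, p_3 = 5*19 + 2 = 97, q_3 = 5*10 + 1 = 51.
q_3 = 51 > 14, so the last convergent with denominator <= 14 is p_2/q_2 = 19/10.
The closest fraction with denominator <= 14 is either p_2/q_2 or the intermediate fraction (k*p_2 + p_1)/(k*q_2 + q_1) with the largest k >= 1 whose denominator stays <= 14; these approach x as k grows, and every other convergent or intermediate fraction in range is farther away.
Largest k: floor((14 - q_1)/q_2) = floor((14 - 1)/10) = 1.
That gives (1*19 + 2)/(1*10 + 1) = 21/11.
Compare the errors: |x - 19/10| = |97*10 - 19*51|/(51*10) = 1/510, and |x - 21/11| = |97*11 - 21*51|/(51*11) = 4/561.
Cross-multiplying, 1*561 = 561 < 2040 = 4*510, so 1/510 is smaller: the convergent 19/10 is closer to x than 21/11.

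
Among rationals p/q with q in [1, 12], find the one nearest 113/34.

10/3

Expand x = 113/34 as a continued fraction with the Euclidean algorithm:
  113 = 3*34 + 11, so a_0 = 3.
  34 = 3*11 + 1, so a_1 = 3.
  11 = 11*1 + 0, so a_2 = 11.
so x = [3; 3, 11].
Convergents (p_i = a_i*p_{i-1} + p_{i-2}, q_i = a_i*q_{i-1} + q_{i-2} with p_{-2}=0, p_{-1}=1, q_{-2}=1, q_{-1}=0), until the denominator exceeds 12:
  i=0: a_0=3, p_0 = 3*1 + 0 = 3, q_0 = 3*0 + 1 = 1.
  i=1: a_1=3, p_1 = 3*3 + 1 = 10, q_1 = 3*1 + 0 = 3.
  i=2: a_2=11, p_2 = 11*10 + 3 = 113, q_2 = 11*3 + 1 = 34.
q_2 = 34 > 12, so the last convergent with denominator <= 12 is p_1/q_1 = 10/3.
The closest fraction with denominator <= 12 is either p_1/q_1 or the intermediate fraction (k*p_1 + p_0)/(k*q_1 + q_0) with the largest k >= 1 whose denominator stays <= 12; these approach x as k grows, and every other convergent or intermediate fraction in range is farther away.
Largest k: floor((12 - q_0)/q_1) = floor((12 - 1)/3) = 3.
That gives (3*10 + 3)/(3*3 + 1) = 33/10.
Compare the errors: |x - 10/3| = |113*3 - 10*34|/(34*3) = 1/102, and |x - 33/10| = |113*10 - 33*34|/(34*10) = 8/340.
Cross-multiplying, 1*340 = 340 < 816 = 8*102, so 1/102 is smaller: the convergent 10/3 is closer to x than 33/10.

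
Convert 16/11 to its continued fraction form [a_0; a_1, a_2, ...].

Run the Euclidean algorithm on 16 and 11; the successive quotients are the partial quotients a_0, a_1, ... (each step inverts the fractional part left over by the previous one):
  16 = 1*11 + 5, so a_0 = 1.
  11 = 2*5 + 1, so a_1 = 2.
  5 = 5*1 + 0, so a_2 = 5.
The remainder reaches 0 after 3 divisions, so the expansion has 3 partial quotients, read off in order.

[1; 2, 5]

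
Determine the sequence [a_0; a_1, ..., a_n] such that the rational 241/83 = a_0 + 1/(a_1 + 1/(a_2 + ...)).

[2; 1, 9, 2, 1, 2]

Run the Euclidean algorithm on 241 and 83; the successive quotients are the partial quotients a_0, a_1, ... (each step inverts the fractional part left over by the previous one):
  241 = 2*83 + 75, so a_0 = 2.
  83 = 1*75 + 8, so a_1 = 1.
  75 = 9*8 + 3, so a_2 = 9.
  8 = 2*3 + 2, so a_3 = 2.
  3 = 1*2 + 1, so a_4 = 1.
  2 = 2*1 + 0, so a_5 = 2.
The remainder reaches 0 after 6 divisions, so the expansion has 6 partial quotients, read off in order.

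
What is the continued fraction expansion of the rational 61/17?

[3; 1, 1, 2, 3]

Run the Euclidean algorithm on 61 and 17; the successive quotients are the partial quotients a_0, a_1, ... (each step inverts the fractional part left over by the previous one):
  61 = 3*17 + 10, so a_0 = 3.
  17 = 1*10 + 7, so a_1 = 1.
  10 = 1*7 + 3, so a_2 = 1.
  7 = 2*3 + 1, so a_3 = 2.
  3 = 3*1 + 0, so a_4 = 3.
The remainder reaches 0 after 5 divisions, so the expansion has 5 partial quotients, read off in order.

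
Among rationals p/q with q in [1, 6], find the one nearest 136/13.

21/2

Expand x = 136/13 as a continued fraction with the Euclidean algorithm:
  136 = 10*13 + 6, so a_0 = 10.
  13 = 2*6 + 1, so a_1 = 2.
  6 = 6*1 + 0, so a_2 = 6.
so x = [10; 2, 6].
Convergents (p_i = a_i*p_{i-1} + p_{i-2}, q_i = a_i*q_{i-1} + q_{i-2} with p_{-2}=0, p_{-1}=1, q_{-2}=1, q_{-1}=0), until the denominator exceeds 6:
  i=0: a_0=10, p_0 = 10*1 + 0 = 10, q_0 = 10*0 + 1 = 1.
  i=1: a_1=2, p_1 = 2*10 + 1 = 21, q_1 = 2*1 + 0 = 2.
  i=2: a_2=6, p_2 = 6*21 + 10 = 136, q_2 = 6*2 + 1 = 13.
q_2 = 13 > 6, so the last convergent with denominator <= 6 is p_1/q_1 = 21/2.
The closest fraction with denominator <= 6 is either p_1/q_1 or the intermediate fraction (k*p_1 + p_0)/(k*q_1 + q_0) with the largest k >= 1 whose denominator stays <= 6; these approach x as k grows, and every other convergent or intermediate fraction in range is farther away.
Largest k: floor((6 - q_0)/q_1) = floor((6 - 1)/2) = 2.
That gives (2*21 + 10)/(2*2 + 1) = 52/5.
Compare the errors: |x - 21/2| = |136*2 - 21*13|/(13*2) = 1/26, and |x - 52/5| = |136*5 - 52*13|/(13*5) = 4/65.
Cross-multiplying, 1*65 = 65 < 104 = 4*26, so 1/26 is smaller: the convergent 21/2 is closer to x than 52/5.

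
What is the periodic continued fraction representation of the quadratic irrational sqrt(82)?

[9; (18)]

Write x_i = (sqrt(82) + m_i)/d_i with (m_0, d_0) = (0, 1). a_0 = floor(sqrt(82)) = 9, since 9^2 = 81 <= 82 < 100 = 10^2.
Iterate m_{i+1} = d_i*a_i - m_i, d_{i+1} = (82 - m_{i+1}^2)/d_i, a_{i+1} = floor((a_0 + m_{i+1})/d_{i+1}):
  m_1 = 1*9 - 0 = 9, d_1 = (82 - 9^2)/1 = 1/1 = 1, a_1 = floor((9 + 9)/1) = 18.
  m_2 = 1*18 - 9 = 9, d_2 = (82 - 9^2)/1 = 1/1 = 1: (m_2, d_2) = (m_1, d_1) = (9, 1), so from here the quotient a_1 repeats; the period length is 1.
Hence the expansion of sqrt(82) is a_0 = 9 followed by the repeating block 18 (period 1).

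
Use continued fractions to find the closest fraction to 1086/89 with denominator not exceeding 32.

61/5

Expand x = 1086/89 as a continued fraction with the Euclidean algorithm:
  1086 = 12*89 + 18, so a_0 = 12.
  89 = 4*18 + 17, so a_1 = 4.
  18 = 1*17 + 1, so a_2 = 1.
  17 = 17*1 + 0, so a_3 = 17.
so x = [12; 4, 1, 17].
Convergents (p_i = a_i*p_{i-1} + p_{i-2}, q_i = a_i*q_{i-1} + q_{i-2} with p_{-2}=0, p_{-1}=1, q_{-2}=1, q_{-1}=0), until the denominator exceeds 32:
  i=0: a_0=12, p_0 = 12*1 + 0 = 12, q_0 = 12*0 + 1 = 1.
  i=1: a_1=4, p_1 = 4*12 + 1 = 49, q_1 = 4*1 + 0 = 4.
  i=2: a_2=1, p_2 = 1*49 + 12 = 61, q_2 = 1*4 + 1 = 5.
  i=3: a_3=17, p_3 = 17*61 + 49 = 1086, q_3 = 17*5 + 4 = 89.
q_3 = 89 > 32, so the last convergent with denominator <= 32 is p_2/q_2 = 61/5.
The closest fraction with denominator <= 32 is either p_2/q_2 or the intermediate fraction (k*p_2 + p_1)/(k*q_2 + q_1) with the largest k >= 1 whose denominator stays <= 32; these approach x as k grows, and every other convergent or intermediate fraction in range is farther away.
Largest k: floor((32 - q_1)/q_2) = floor((32 - 4)/5) = 5.
That gives (5*61 + 49)/(5*5 + 4) = 354/29.
Compare the errors: |x - 61/5| = |1086*5 - 61*89|/(89*5) = 1/445, and |x - 354/29| = |1086*29 - 354*89|/(89*29) = 12/2581.
Cross-multiplying, 1*2581 = 2581 < 5340 = 12*445, so 1/445 is smaller: the convergent 61/5 is closer to x than 354/29.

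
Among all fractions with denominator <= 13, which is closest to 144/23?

Expand x = 144/23 as a continued fraction with the Euclidean algorithm:
  144 = 6*23 + 6, so a_0 = 6.
  23 = 3*6 + 5, so a_1 = 3.
  6 = 1*5 + 1, so a_2 = 1.
  5 = 5*1 + 0, so a_3 = 5.
so x = [6; 3, 1, 5].
Convergents (p_i = a_i*p_{i-1} + p_{i-2}, q_i = a_i*q_{i-1} + q_{i-2} with p_{-2}=0, p_{-1}=1, q_{-2}=1, q_{-1}=0), until the denominator exceeds 13:
  i=0: a_0=6, p_0 = 6*1 + 0 = 6, q_0 = 6*0 + 1 = 1.
  i=1: a_1=3, p_1 = 3*6 + 1 = 19, q_1 = 3*1 + 0 = 3.
  i=2: a_2=1, p_2 = 1*19 + 6 = 25, q_2 = 1*3 + 1 = 4.
  i=3: a_3=5, p_3 = 5*25 + 19 = 144, q_3 = 5*4 + 3 = 23.
q_3 = 23 > 13, so the last convergent with denominator <= 13 is p_2/q_2 = 25/4.
The closest fraction with denominator <= 13 is either p_2/q_2 or the intermediate fraction (k*p_2 + p_1)/(k*q_2 + q_1) with the largest k >= 1 whose denominator stays <= 13; these approach x as k grows, and every other convergent or intermediate fraction in range is farther away.
Largest k: floor((13 - q_1)/q_2) = floor((13 - 3)/4) = 2.
That gives (2*25 + 19)/(2*4 + 3) = 69/11.
Compare the errors: |x - 25/4| = |144*4 - 25*23|/(23*4) = 1/92, and |x - 69/11| = |144*11 - 69*23|/(23*11) = 3/253.
Cross-multiplying, 1*253 = 253 < 276 = 3*92, so 1/92 is smaller: the convergent 25/4 is closer to x than 69/11.

25/4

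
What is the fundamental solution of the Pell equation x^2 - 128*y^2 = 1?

(x, y) = (577, 51)

First expand sqrt(128) as a continued fraction. With x_i = (sqrt(128) + m_i)/d_i and (m_0, d_0) = (0, 1): a_0 = floor(sqrt(128)) = 11, since 11^2 = 121 <= 128 < 144 = 12^2.
Iterate m_{i+1} = d_i*a_i - m_i, d_{i+1} = (128 - m_{i+1}^2)/d_i, a_{i+1} = floor((a_0 + m_{i+1})/d_{i+1}):
  m_1 = 1*11 - 0 = 11, d_1 = (128 - 11^2)/1 = 7/1 = 7, a_1 = floor((11 + 11)/7) = 3.
  m_2 = 7*3 - 11 = 10, d_2 = (128 - 10^2)/7 = 28/7 = 4, a_2 = floor((11 + 10)/4) = 5.
  m_3 = 4*5 - 10 = 10, d_3 = (128 - 10^2)/4 = 28/4 = 7, a_3 = floor((11 + 10)/7) = 3.
  m_4 = 7*3 - 10 = 11, d_4 = (128 - 11^2)/7 = 7/7 = 1, a_4 = floor((11 + 11)/1) = 22.
  m_5 = 1*22 - 11 = 11, d_5 = (128 - 11^2)/1 = 7/1 = 7: (m_5, d_5) = (m_1, d_1) = (11, 7), so from here the quotients repeat a_1, ..., a_4; the period length is 4.
So sqrt(128) = [11; (3, 5, 3, 22)] with period length k = 4.
k is even, so the fundamental solution of x^2 - 128y^2 = 1 is (p_{k-1}, q_{k-1}) = (p_3, q_3); compute convergents through index 3.
Convergents (p_i = a_i*p_{i-1} + p_{i-2}, q_i = a_i*q_{i-1} + q_{i-2} with p_{-2}=0, p_{-1}=1, q_{-2}=1, q_{-1}=0):
  i=0: a_0=11, p_0 = 11*1 + 0 = 11, q_0 = 11*0 + 1 = 1.
  i=1: a_1=3, p_1 = 3*11 + 1 = 34, q_1 = 3*1 + 0 = 3.
  i=2: a_2=5, p_2 = 5*34 + 11 = 181, q_2 = 5*3 + 1 = 16.
  i=3: a_3=3, p_3 = 3*181 + 34 = 577, q_3 = 3*16 + 3 = 51.
Check: 577^2 - 128*51^2 = 332929 - 332928 = 1, so (x, y) = (577, 51) solves the equation, and by the theorem it is the least positive solution.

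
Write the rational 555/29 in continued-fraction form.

Run the Euclidean algorithm on 555 and 29; the successive quotients are the partial quotients a_0, a_1, ... (each step inverts the fractional part left over by the previous one):
  555 = 19*29 + 4, so a_0 = 19.
  29 = 7*4 + 1, so a_1 = 7.
  4 = 4*1 + 0, so a_2 = 4.
The remainder reaches 0 after 3 divisions, so the expansion has 3 partial quotients, read off in order.

[19; 7, 4]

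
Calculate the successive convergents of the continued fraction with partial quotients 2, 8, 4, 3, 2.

2/1, 17/8, 70/33, 227/107, 524/247

Using the convergent recurrence p_i = a_i*p_{i-1} + p_{i-2}, q_i = a_i*q_{i-1} + q_{i-2} with p_{-2}=0, p_{-1}=1, q_{-2}=1, q_{-1}=0:
  i=0: a_0=2, p_0 = 2*1 + 0 = 2, q_0 = 2*0 + 1 = 1.
  i=1: a_1=8, p_1 = 8*2 + 1 = 17, q_1 = 8*1 + 0 = 8.
  i=2: a_2=4, p_2 = 4*17 + 2 = 70, q_2 = 4*8 + 1 = 33.
  i=3: a_3=3, p_3 = 3*70 + 17 = 227, q_3 = 3*33 + 8 = 107.
  i=4: a_4=2, p_4 = 2*227 + 70 = 524, q_4 = 2*107 + 33 = 247.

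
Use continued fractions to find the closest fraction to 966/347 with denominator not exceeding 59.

Expand x = 966/347 as a continued fraction with the Euclidean algorithm:
  966 = 2*347 + 272, so a_0 = 2.
  347 = 1*272 + 75, so a_1 = 1.
  272 = 3*75 + 47, so a_2 = 3.
  75 = 1*47 + 28, so a_3 = 1.
  47 = 1*28 + 19, so a_4 = 1.
  28 = 1*19 + 9, so a_5 = 1.
  19 = 2*9 + 1, so a_6 = 2.
  9 = 9*1 + 0, so a_7 = 9.
so x = [2; 1, 3, 1, 1, 1, 2, 9].
Convergents (p_i = a_i*p_{i-1} + p_{i-2}, q_i = a_i*q_{i-1} + q_{i-2} with p_{-2}=0, p_{-1}=1, q_{-2}=1, q_{-1}=0), until the denominator exceeds 59:
  i=0: a_0=2, p_0 = 2*1 + 0 = 2, q_0 = 2*0 + 1 = 1.
  i=1: a_1=1, p_1 = 1*2 + 1 = 3, q_1 = 1*1 + 0 = 1.
  i=2: a_2=3, p_2 = 3*3 + 2 = 11, q_2 = 3*1 + 1 = 4.
  i=3: a_3=1, p_3 = 1*11 + 3 = 14, q_3 = 1*4 + 1 = 5.
  i=4: a_4=1, p_4 = 1*14 + 11 = 25, q_4 = 1*5 + 4 = 9.
  i=5: a_5=1, p_5 = 1*25 + 14 = 39, q_5 = 1*9 + 5 = 14.
  i=6: a_6=2, p_6 = 2*39 + 25 = 103, q_6 = 2*14 + 9 = 37.
  i=7: a_7=9, p_7 = 9*103 + 39 = 966, q_7 = 9*37 + 14 = 347.
q_7 = 347 > 59, so the last convergent with denominator <= 59 is p_6/q_6 = 103/37.
The closest fraction with denominator <= 59 is either p_6/q_6 or the intermediate fraction (k*p_6 + p_5)/(k*q_6 + q_5) with the largest k >= 1 whose denominator stays <= 59; these approach x as k grows, and every other convergent or intermediate fraction in range is farther away.
Largest k: floor((59 - q_5)/q_6) = floor((59 - 14)/37) = 1.
That gives (1*103 + 39)/(1*37 + 14) = 142/51.
Compare the errors: |x - 103/37| = |966*37 - 103*347|/(347*37) = 1/12839, and |x - 142/51| = |966*51 - 142*347|/(347*51) = 8/17697.
Cross-multiplying, 1*17697 = 17697 < 102712 = 8*12839, so 1/12839 is smaller: the convergent 103/37 is closer to x than 142/51.

103/37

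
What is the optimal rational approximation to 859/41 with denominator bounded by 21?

440/21

Expand x = 859/41 as a continued fraction with the Euclidean algorithm:
  859 = 20*41 + 39, so a_0 = 20.
  41 = 1*39 + 2, so a_1 = 1.
  39 = 19*2 + 1, so a_2 = 19.
  2 = 2*1 + 0, so a_3 = 2.
so x = [20; 1, 19, 2].
Convergents (p_i = a_i*p_{i-1} + p_{i-2}, q_i = a_i*q_{i-1} + q_{i-2} with p_{-2}=0, p_{-1}=1, q_{-2}=1, q_{-1}=0), until the denominator exceeds 21:
  i=0: a_0=20, p_0 = 20*1 + 0 = 20, q_0 = 20*0 + 1 = 1.
  i=1: a_1=1, p_1 = 1*20 + 1 = 21, q_1 = 1*1 + 0 = 1.
  i=2: a_2=19, p_2 = 19*21 + 20 = 419, q_2 = 19*1 + 1 = 20.
  i=3: a_3=2, p_3 = 2*419 + 21 = 859, q_3 = 2*20 + 1 = 41.
q_3 = 41 > 21, so the last convergent with denominator <= 21 is p_2/q_2 = 419/20.
The closest fraction with denominator <= 21 is either p_2/q_2 or the intermediate fraction (k*p_2 + p_1)/(k*q_2 + q_1) with the largest k >= 1 whose denominator stays <= 21; these approach x as k grows, and every other convergent or intermediate fraction in range is farther away.
Largest k: floor((21 - q_1)/q_2) = floor((21 - 1)/20) = 1.
That gives (1*419 + 21)/(1*20 + 1) = 440/21.
Compare the errors: |x - 419/20| = |859*20 - 419*41|/(41*20) = 1/820, and |x - 440/21| = |859*21 - 440*41|/(41*21) = 1/861.
Cross-multiplying, 1*820 = 820 < 861 = 1*861, so 1/861 is smaller: the intermediate fraction 440/21 is closer to x than 419/20.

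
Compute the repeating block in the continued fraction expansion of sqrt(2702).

[51; (1, 50, 1, 102)]

Write x_i = (sqrt(2702) + m_i)/d_i with (m_0, d_0) = (0, 1). a_0 = floor(sqrt(2702)) = 51, since 51^2 = 2601 <= 2702 < 2704 = 52^2.
Iterate m_{i+1} = d_i*a_i - m_i, d_{i+1} = (2702 - m_{i+1}^2)/d_i, a_{i+1} = floor((a_0 + m_{i+1})/d_{i+1}):
  m_1 = 1*51 - 0 = 51, d_1 = (2702 - 51^2)/1 = 101/1 = 101, a_1 = floor((51 + 51)/101) = 1.
  m_2 = 101*1 - 51 = 50, d_2 = (2702 - 50^2)/101 = 202/101 = 2, a_2 = floor((51 + 50)/2) = 50.
  m_3 = 2*50 - 50 = 50, d_3 = (2702 - 50^2)/2 = 202/2 = 101, a_3 = floor((51 + 50)/101) = 1.
  m_4 = 101*1 - 50 = 51, d_4 = (2702 - 51^2)/101 = 101/101 = 1, a_4 = floor((51 + 51)/1) = 102.
  m_5 = 1*102 - 51 = 51, d_5 = (2702 - 51^2)/1 = 101/1 = 101: (m_5, d_5) = (m_1, d_1) = (51, 101), so from here the quotients repeat a_1, ..., a_4; the period length is 4.
Hence the expansion of sqrt(2702) is a_0 = 51 followed by the repeating block 1, 50, 1, 102 (period 4).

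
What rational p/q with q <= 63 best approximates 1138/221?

Expand x = 1138/221 as a continued fraction with the Euclidean algorithm:
  1138 = 5*221 + 33, so a_0 = 5.
  221 = 6*33 + 23, so a_1 = 6.
  33 = 1*23 + 10, so a_2 = 1.
  23 = 2*10 + 3, so a_3 = 2.
  10 = 3*3 + 1, so a_4 = 3.
  3 = 3*1 + 0, so a_5 = 3.
so x = [5; 6, 1, 2, 3, 3].
Convergents (p_i = a_i*p_{i-1} + p_{i-2}, q_i = a_i*q_{i-1} + q_{i-2} with p_{-2}=0, p_{-1}=1, q_{-2}=1, q_{-1}=0), until the denominator exceeds 63:
  i=0: a_0=5, p_0 = 5*1 + 0 = 5, q_0 = 5*0 + 1 = 1.
  i=1: a_1=6, p_1 = 6*5 + 1 = 31, q_1 = 6*1 + 0 = 6.
  i=2: a_2=1, p_2 = 1*31 + 5 = 36, q_2 = 1*6 + 1 = 7.
  i=3: a_3=2, p_3 = 2*36 + 31 = 103, q_3 = 2*7 + 6 = 20.
  i=4: a_4=3, p_4 = 3*103 + 36 = 345, q_4 = 3*20 + 7 = 67.
q_4 = 67 > 63, so the last convergent with denominator <= 63 is p_3/q_3 = 103/20.
The closest fraction with denominator <= 63 is either p_3/q_3 or the intermediate fraction (k*p_3 + p_2)/(k*q_3 + q_2) with the largest k >= 1 whose denominator stays <= 63; these approach x as k grows, and every other convergent or intermediate fraction in range is farther away.
Largest k: floor((63 - q_2)/q_3) = floor((63 - 7)/20) = 2.
That gives (2*103 + 36)/(2*20 + 7) = 242/47.
Compare the errors: |x - 103/20| = |1138*20 - 103*221|/(221*20) = 3/4420, and |x - 242/47| = |1138*47 - 242*221|/(221*47) = 4/10387.
Cross-multiplying, 4*4420 = 17680 < 31161 = 3*10387, so 4/10387 is smaller: the intermediate fraction 242/47 is closer to x than 103/20.

242/47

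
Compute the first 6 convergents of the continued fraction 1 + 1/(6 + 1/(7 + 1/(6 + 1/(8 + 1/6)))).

Using the convergent recurrence p_i = a_i*p_{i-1} + p_{i-2}, q_i = a_i*q_{i-1} + q_{i-2} with p_{-2}=0, p_{-1}=1, q_{-2}=1, q_{-1}=0:
  i=0: a_0=1, p_0 = 1*1 + 0 = 1, q_0 = 1*0 + 1 = 1.
  i=1: a_1=6, p_1 = 6*1 + 1 = 7, q_1 = 6*1 + 0 = 6.
  i=2: a_2=7, p_2 = 7*7 + 1 = 50, q_2 = 7*6 + 1 = 43.
  i=3: a_3=6, p_3 = 6*50 + 7 = 307, q_3 = 6*43 + 6 = 264.
  i=4: a_4=8, p_4 = 8*307 + 50 = 2506, q_4 = 8*264 + 43 = 2155.
  i=5: a_5=6, p_5 = 6*2506 + 307 = 15343, q_5 = 6*2155 + 264 = 13194.

1/1, 7/6, 50/43, 307/264, 2506/2155, 15343/13194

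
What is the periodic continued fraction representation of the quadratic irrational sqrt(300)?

[17; (3, 8, 3, 34)]

Write x_i = (sqrt(300) + m_i)/d_i with (m_0, d_0) = (0, 1). a_0 = floor(sqrt(300)) = 17, since 17^2 = 289 <= 300 < 324 = 18^2.
Iterate m_{i+1} = d_i*a_i - m_i, d_{i+1} = (300 - m_{i+1}^2)/d_i, a_{i+1} = floor((a_0 + m_{i+1})/d_{i+1}):
  m_1 = 1*17 - 0 = 17, d_1 = (300 - 17^2)/1 = 11/1 = 11, a_1 = floor((17 + 17)/11) = 3.
  m_2 = 11*3 - 17 = 16, d_2 = (300 - 16^2)/11 = 44/11 = 4, a_2 = floor((17 + 16)/4) = 8.
  m_3 = 4*8 - 16 = 16, d_3 = (300 - 16^2)/4 = 44/4 = 11, a_3 = floor((17 + 16)/11) = 3.
  m_4 = 11*3 - 16 = 17, d_4 = (300 - 17^2)/11 = 11/11 = 1, a_4 = floor((17 + 17)/1) = 34.
  m_5 = 1*34 - 17 = 17, d_5 = (300 - 17^2)/1 = 11/1 = 11: (m_5, d_5) = (m_1, d_1) = (17, 11), so from here the quotients repeat a_1, ..., a_4; the period length is 4.
Hence the expansion of sqrt(300) is a_0 = 17 followed by the repeating block 3, 8, 3, 34 (period 4).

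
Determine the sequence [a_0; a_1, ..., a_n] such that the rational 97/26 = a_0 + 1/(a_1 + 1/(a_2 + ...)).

Run the Euclidean algorithm on 97 and 26; the successive quotients are the partial quotients a_0, a_1, ... (each step inverts the fractional part left over by the previous one):
  97 = 3*26 + 19, so a_0 = 3.
  26 = 1*19 + 7, so a_1 = 1.
  19 = 2*7 + 5, so a_2 = 2.
  7 = 1*5 + 2, so a_3 = 1.
  5 = 2*2 + 1, so a_4 = 2.
  2 = 2*1 + 0, so a_5 = 2.
The remainder reaches 0 after 6 divisions, so the expansion has 6 partial quotients, read off in order.

[3; 1, 2, 1, 2, 2]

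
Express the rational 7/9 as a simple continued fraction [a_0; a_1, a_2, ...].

Run the Euclidean algorithm on 7 and 9; the successive quotients are the partial quotients a_0, a_1, ... (each step inverts the fractional part left over by the previous one):
  7 = 0*9 + 7, so a_0 = 0.
  9 = 1*7 + 2, so a_1 = 1.
  7 = 3*2 + 1, so a_2 = 3.
  2 = 2*1 + 0, so a_3 = 2.
The remainder reaches 0 after 4 divisions, so the expansion has 4 partial quotients, read off in order.

[0; 1, 3, 2]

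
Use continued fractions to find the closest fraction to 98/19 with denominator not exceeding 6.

Expand x = 98/19 as a continued fraction with the Euclidean algorithm:
  98 = 5*19 + 3, so a_0 = 5.
  19 = 6*3 + 1, so a_1 = 6.
  3 = 3*1 + 0, so a_2 = 3.
so x = [5; 6, 3].
Convergents (p_i = a_i*p_{i-1} + p_{i-2}, q_i = a_i*q_{i-1} + q_{i-2} with p_{-2}=0, p_{-1}=1, q_{-2}=1, q_{-1}=0), until the denominator exceeds 6:
  i=0: a_0=5, p_0 = 5*1 + 0 = 5, q_0 = 5*0 + 1 = 1.
  i=1: a_1=6, p_1 = 6*5 + 1 = 31, q_1 = 6*1 + 0 = 6.
  i=2: a_2=3, p_2 = 3*31 + 5 = 98, q_2 = 3*6 + 1 = 19.
q_2 = 19 > 6, so the last convergent with denominator <= 6 is p_1/q_1 = 31/6.
The closest fraction with denominator <= 6 is either p_1/q_1 or the intermediate fraction (k*p_1 + p_0)/(k*q_1 + q_0) with the largest k >= 1 whose denominator stays <= 6; these approach x as k grows, and every other convergent or intermediate fraction in range is farther away.
Largest k: floor((6 - q_0)/q_1) = floor((6 - 1)/6) = 0.
Since k = 0, no intermediate fraction beyond p_1/q_1 has denominator <= 6, so the convergent 31/6 is the closest (its error is |98*6 - 31*19|/(19*6) = 1/114).

31/6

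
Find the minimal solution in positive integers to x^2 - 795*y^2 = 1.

First expand sqrt(795) as a continued fraction. With x_i = (sqrt(795) + m_i)/d_i and (m_0, d_0) = (0, 1): a_0 = floor(sqrt(795)) = 28, since 28^2 = 784 <= 795 < 841 = 29^2.
Iterate m_{i+1} = d_i*a_i - m_i, d_{i+1} = (795 - m_{i+1}^2)/d_i, a_{i+1} = floor((a_0 + m_{i+1})/d_{i+1}):
  m_1 = 1*28 - 0 = 28, d_1 = (795 - 28^2)/1 = 11/1 = 11, a_1 = floor((28 + 28)/11) = 5.
  m_2 = 11*5 - 28 = 27, d_2 = (795 - 27^2)/11 = 66/11 = 6, a_2 = floor((28 + 27)/6) = 9.
  m_3 = 6*9 - 27 = 27, d_3 = (795 - 27^2)/6 = 66/6 = 11, a_3 = floor((28 + 27)/11) = 5.
  m_4 = 11*5 - 27 = 28, d_4 = (795 - 28^2)/11 = 11/11 = 1, a_4 = floor((28 + 28)/1) = 56.
  m_5 = 1*56 - 28 = 28, d_5 = (795 - 28^2)/1 = 11/1 = 11: (m_5, d_5) = (m_1, d_1) = (28, 11), so from here the quotients repeat a_1, ..., a_4; the period length is 4.
So sqrt(795) = [28; (5, 9, 5, 56)] with period length k = 4.
k is even, so the fundamental solution of x^2 - 795y^2 = 1 is (p_{k-1}, q_{k-1}) = (p_3, q_3); compute convergents through index 3.
Convergents (p_i = a_i*p_{i-1} + p_{i-2}, q_i = a_i*q_{i-1} + q_{i-2} with p_{-2}=0, p_{-1}=1, q_{-2}=1, q_{-1}=0):
  i=0: a_0=28, p_0 = 28*1 + 0 = 28, q_0 = 28*0 + 1 = 1.
  i=1: a_1=5, p_1 = 5*28 + 1 = 141, q_1 = 5*1 + 0 = 5.
  i=2: a_2=9, p_2 = 9*141 + 28 = 1297, q_2 = 9*5 + 1 = 46.
  i=3: a_3=5, p_3 = 5*1297 + 141 = 6626, q_3 = 5*46 + 5 = 235.
Check: 6626^2 - 795*235^2 = 43903876 - 43903875 = 1, so (x, y) = (6626, 235) solves the equation, and by the theorem it is the least positive solution.

(x, y) = (6626, 235)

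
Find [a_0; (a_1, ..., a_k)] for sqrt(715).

[26; (1, 2, 1, 5, 5, 5, 1, 2, 1, 52)]

Write x_i = (sqrt(715) + m_i)/d_i with (m_0, d_0) = (0, 1). a_0 = floor(sqrt(715)) = 26, since 26^2 = 676 <= 715 < 729 = 27^2.
Iterate m_{i+1} = d_i*a_i - m_i, d_{i+1} = (715 - m_{i+1}^2)/d_i, a_{i+1} = floor((a_0 + m_{i+1})/d_{i+1}):
  m_1 = 1*26 - 0 = 26, d_1 = (715 - 26^2)/1 = 39/1 = 39, a_1 = floor((26 + 26)/39) = 1.
  m_2 = 39*1 - 26 = 13, d_2 = (715 - 13^2)/39 = 546/39 = 14, a_2 = floor((26 + 13)/14) = 2.
  m_3 = 14*2 - 13 = 15, d_3 = (715 - 15^2)/14 = 490/14 = 35, a_3 = floor((26 + 15)/35) = 1.
  m_4 = 35*1 - 15 = 20, d_4 = (715 - 20^2)/35 = 315/35 = 9, a_4 = floor((26 + 20)/9) = 5.
  m_5 = 9*5 - 20 = 25, d_5 = (715 - 25^2)/9 = 90/9 = 10, a_5 = floor((26 + 25)/10) = 5.
  m_6 = 10*5 - 25 = 25, d_6 = (715 - 25^2)/10 = 90/10 = 9, a_6 = floor((26 + 25)/9) = 5.
  m_7 = 9*5 - 25 = 20, d_7 = (715 - 20^2)/9 = 315/9 = 35, a_7 = floor((26 + 20)/35) = 1.
  m_8 = 35*1 - 20 = 15, d_8 = (715 - 15^2)/35 = 490/35 = 14, a_8 = floor((26 + 15)/14) = 2.
  m_9 = 14*2 - 15 = 13, d_9 = (715 - 13^2)/14 = 546/14 = 39, a_9 = floor((26 + 13)/39) = 1.
  m_10 = 39*1 - 13 = 26, d_10 = (715 - 26^2)/39 = 39/39 = 1, a_10 = floor((26 + 26)/1) = 52.
  m_11 = 1*52 - 26 = 26, d_11 = (715 - 26^2)/1 = 39/1 = 39: (m_11, d_11) = (m_1, d_1) = (26, 39), so from here the quotients repeat a_1, ..., a_10; the period length is 10.
Hence the expansion of sqrt(715) is a_0 = 26 followed by the repeating block 1, 2, 1, 5, 5, 5, 1, 2, 1, 52 (period 10).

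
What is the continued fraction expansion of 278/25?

Run the Euclidean algorithm on 278 and 25; the successive quotients are the partial quotients a_0, a_1, ... (each step inverts the fractional part left over by the previous one):
  278 = 11*25 + 3, so a_0 = 11.
  25 = 8*3 + 1, so a_1 = 8.
  3 = 3*1 + 0, so a_2 = 3.
The remainder reaches 0 after 3 divisions, so the expansion has 3 partial quotients, read off in order.

[11; 8, 3]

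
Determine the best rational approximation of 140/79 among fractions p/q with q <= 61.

101/57

Expand x = 140/79 as a continued fraction with the Euclidean algorithm:
  140 = 1*79 + 61, so a_0 = 1.
  79 = 1*61 + 18, so a_1 = 1.
  61 = 3*18 + 7, so a_2 = 3.
  18 = 2*7 + 4, so a_3 = 2.
  7 = 1*4 + 3, so a_4 = 1.
  4 = 1*3 + 1, so a_5 = 1.
  3 = 3*1 + 0, so a_6 = 3.
so x = [1; 1, 3, 2, 1, 1, 3].
Convergents (p_i = a_i*p_{i-1} + p_{i-2}, q_i = a_i*q_{i-1} + q_{i-2} with p_{-2}=0, p_{-1}=1, q_{-2}=1, q_{-1}=0), until the denominator exceeds 61:
  i=0: a_0=1, p_0 = 1*1 + 0 = 1, q_0 = 1*0 + 1 = 1.
  i=1: a_1=1, p_1 = 1*1 + 1 = 2, q_1 = 1*1 + 0 = 1.
  i=2: a_2=3, p_2 = 3*2 + 1 = 7, q_2 = 3*1 + 1 = 4.
  i=3: a_3=2, p_3 = 2*7 + 2 = 16, q_3 = 2*4 + 1 = 9.
  i=4: a_4=1, p_4 = 1*16 + 7 = 23, q_4 = 1*9 + 4 = 13.
  i=5: a_5=1, p_5 = 1*23 + 16 = 39, q_5 = 1*13 + 9 = 22.
  i=6: a_6=3, p_6 = 3*39 + 23 = 140, q_6 = 3*22 + 13 = 79.
q_6 = 79 > 61, so the last convergent with denominator <= 61 is p_5/q_5 = 39/22.
The closest fraction with denominator <= 61 is either p_5/q_5 or the intermediate fraction (k*p_5 + p_4)/(k*q_5 + q_4) with the largest k >= 1 whose denominator stays <= 61; these approach x as k grows, and every other convergent or intermediate fraction in range is farther away.
Largest k: floor((61 - q_4)/q_5) = floor((61 - 13)/22) = 2.
That gives (2*39 + 23)/(2*22 + 13) = 101/57.
Compare the errors: |x - 39/22| = |140*22 - 39*79|/(79*22) = 1/1738, and |x - 101/57| = |140*57 - 101*79|/(79*57) = 1/4503.
Cross-multiplying, 1*1738 = 1738 < 4503 = 1*4503, so 1/4503 is smaller: the intermediate fraction 101/57 is closer to x than 39/22.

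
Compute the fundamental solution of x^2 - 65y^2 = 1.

(x, y) = (129, 16)

First expand sqrt(65) as a continued fraction. With x_i = (sqrt(65) + m_i)/d_i and (m_0, d_0) = (0, 1): a_0 = floor(sqrt(65)) = 8, since 8^2 = 64 <= 65 < 81 = 9^2.
Iterate m_{i+1} = d_i*a_i - m_i, d_{i+1} = (65 - m_{i+1}^2)/d_i, a_{i+1} = floor((a_0 + m_{i+1})/d_{i+1}):
  m_1 = 1*8 - 0 = 8, d_1 = (65 - 8^2)/1 = 1/1 = 1, a_1 = floor((8 + 8)/1) = 16.
  m_2 = 1*16 - 8 = 8, d_2 = (65 - 8^2)/1 = 1/1 = 1: (m_2, d_2) = (m_1, d_1) = (8, 1), so from here the quotient a_1 repeats; the period length is 1.
So sqrt(65) = [8; (16)] with period length k = 1.
k is odd, so (p_{k-1}, q_{k-1}) only solves x^2 - 65y^2 = -1 and the fundamental solution of x^2 - 65y^2 = 1 is (p_{2k-1}, q_{2k-1}) = (p_1, q_1); compute convergents through index 1, running through the period twice.
Convergents (p_i = a_i*p_{i-1} + p_{i-2}, q_i = a_i*q_{i-1} + q_{i-2} with p_{-2}=0, p_{-1}=1, q_{-2}=1, q_{-1}=0):
  i=0: a_0=8, p_0 = 8*1 + 0 = 8, q_0 = 8*0 + 1 = 1.
  i=1: a_1=16, p_1 = 16*8 + 1 = 129, q_1 = 16*1 + 0 = 16.
Indeed p_0^2 - 65*q_0^2 = 64 - 65 = -1, not +1.
Check: 129^2 - 65*16^2 = 16641 - 16640 = 1, so (x, y) = (129, 16) solves the equation, and by the theorem it is the least positive solution.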